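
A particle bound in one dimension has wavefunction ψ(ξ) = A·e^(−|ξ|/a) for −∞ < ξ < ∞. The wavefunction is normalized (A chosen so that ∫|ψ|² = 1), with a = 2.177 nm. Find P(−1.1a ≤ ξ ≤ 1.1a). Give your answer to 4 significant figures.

P ≈ 0.8892

P = ∫_{−1.1a}^{1.1a} |ψ(ξ)|² dξ.
The normalization integral ∫|ψ|²dξ over the whole domain equals a·A², and A² cancels in the ratio.
Both integrals are even about ξ = 0, so only the ξ ≥ 0 halves are needed (the factors of 2 cancel). Let u = ξ/a; then A² and the length scale cancel, so P = ∫_{0}^{1.1} e^(-2·u) du ÷ ∫_{0}^{∞} e^(-2·u) du.
Using ∫ e^(-2·u) du = -e^(-2·u)/2, the numerator is 1/2 - e^(-11/5)/2 and the denominator is 1/2.
Evaluating gives P = 0.88920.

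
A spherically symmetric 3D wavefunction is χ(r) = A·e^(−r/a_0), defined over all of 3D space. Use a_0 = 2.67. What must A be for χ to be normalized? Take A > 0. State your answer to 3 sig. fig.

A ≈ 0.129

Require ∫ |χ|² 4πr² dr = 1 over the whole domain.
(Spherical symmetry: dV = 4πr² dr.)
With ∫₀^∞ r^2 e^(−αr) dr = 2!/α^3, carrying out the integral gives A² · π·a_0^3.
Substituting a_0 = 2.67 gives A² = 0.01672, so A = 0.1293.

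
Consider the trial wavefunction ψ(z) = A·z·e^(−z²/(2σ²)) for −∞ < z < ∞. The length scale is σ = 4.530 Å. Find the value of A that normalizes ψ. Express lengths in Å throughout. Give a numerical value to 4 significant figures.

A ≈ 0.1102 Å^(-3/2)

We need A² ∫|f|² dz = 1, taking the integral from −∞ to ∞.
The integral (without the A² prefactor) comes out to √(π)·σ^3/2.
Setting this equal to 1 gives A² = 1/(√(π)·σ^3/2).
Substituting σ = 4.530 gives A² = 0.012138, so A = 0.11017.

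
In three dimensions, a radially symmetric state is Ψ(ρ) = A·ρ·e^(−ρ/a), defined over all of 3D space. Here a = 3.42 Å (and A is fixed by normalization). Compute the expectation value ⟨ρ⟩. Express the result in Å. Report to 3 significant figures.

⟨ρ⟩ = ∫ ρ |Ψ|² 4πρ² dρ over the full domain.
Recall ∫₀^∞ ρ^m e^(−ρ/β) dρ = m!·β^(m+1), since the A² factors cancel between numerator and denominator, ⟨ρ⟩ = 5·a/2.
Putting a = 3.42 gives 8.550.

⟨ρ⟩ ≈ 8.55 Å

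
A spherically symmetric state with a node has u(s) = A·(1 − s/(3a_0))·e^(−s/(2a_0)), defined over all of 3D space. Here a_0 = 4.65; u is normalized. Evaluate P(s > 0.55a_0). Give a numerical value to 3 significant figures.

Integrate the radial probability density 4πs²|u|² over s > 0.55a_0.
Normalization gives A² = 1/(8·π·a_0^3/3).
Let t = s/a_0; then A², 4π and the length scale all cancel, so P = ∫_{0.55}^{∞} t^2·(1 - t/3)^2·e^(-t) dt ÷ ∫_{0}^{∞} t^2·(1 - t/3)^2·e^(-t) dt.
An antiderivative of t^2·(1 - t/3)^2·e^(-t) is (-t^4 + 2·t^3 - 3·t^2 - 6·t - 6)·e^(-t)/9; evaluating from 0.55 to ∞ gives ≈ 0.63889, while the full integral is 2/3.
Taking the ratio yields P = 0.9583.

P ≈ 0.958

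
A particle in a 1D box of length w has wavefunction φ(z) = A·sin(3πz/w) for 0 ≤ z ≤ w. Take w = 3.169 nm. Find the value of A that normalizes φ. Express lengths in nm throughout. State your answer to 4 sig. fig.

A ≈ 0.7944 nm^(-1/2)

Require ∫ |φ|² dz = 1 over the whole domain.
∫|φ|² dz = A²·(w/2).
Plugging in w = 3.169 yields A = 0.79443.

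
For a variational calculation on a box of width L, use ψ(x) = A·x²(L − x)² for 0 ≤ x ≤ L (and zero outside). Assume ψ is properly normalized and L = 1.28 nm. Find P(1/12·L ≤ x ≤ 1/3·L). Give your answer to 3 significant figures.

|ψ|² is the probability density, so P = ∫_{1/12·L}^{1/3·L} |ψ|² dx.
With A² fixed by ∫|ψ|² = 1, i.e. A² = (L^9/630)^(−1), substitute and integrate.
In terms of u = x/L (A² and the length scale cancel between numerator and denominator), P = [∫_{1/12}^{1/3} u^4·(1 - u)^4 du] / [∫_{0}^{1} u^4·(1 - u)^4 du].
An antiderivative of u^4·(1 - u)^4 is u^5·(70·u^4 - 315·u^3 + 540·u^2 - 420·u + 126)/630; evaluating from 1/12 to 1/3 gives ≈ 0.00022931, while the full integral is 1/630.
Evaluating gives P = 0.1445.

P ≈ 0.144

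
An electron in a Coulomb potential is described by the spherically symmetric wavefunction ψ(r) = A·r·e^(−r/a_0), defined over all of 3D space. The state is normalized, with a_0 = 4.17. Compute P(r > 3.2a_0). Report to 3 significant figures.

P ≈ 0.235

P = ∫ |ψ|² 4πr² dr over r > 3.2a_0.
The full normalization integral is A²·[3·π·a_0^5] = 1, fixing A².
Substituting u = r/a_0, A², 4π and the length scale all cancel in the ratio: P = ∫_{3.2}^{∞} u^4·e^(-2·u) du / ∫_{0}^{∞} u^4·e^(-2·u) du.
An antiderivative of u^4·e^(-2·u) is -(u^4/2 + u^3 + 3·u^2/2 + 3·u/2 + 3/4)·e^(-2·u); evaluating from 3.2 to ∞ gives ≈ 0.17630, while the full integral is 3/4.
Taking the ratio yields P = 0.2351.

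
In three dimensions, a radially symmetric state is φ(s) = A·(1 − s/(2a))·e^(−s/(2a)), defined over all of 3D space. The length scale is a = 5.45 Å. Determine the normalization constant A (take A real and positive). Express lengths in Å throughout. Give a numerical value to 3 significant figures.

We need A² ∫|f|² 4πs² ds = 1, taking the integral from 0 to ∞.
(Spherical symmetry: dV = 4πs² ds.)
With ∫₀^∞ s^4 e^(−αs) ds = 4!/α^5, ∫|φ|² 4πs² ds = A²·(8·π·a^3).
Hence A² = 1/[8·π·a^3].
Plugging in a = 5.45 yields A = 0.01568.

A ≈ 0.0157 Å^(-3/2)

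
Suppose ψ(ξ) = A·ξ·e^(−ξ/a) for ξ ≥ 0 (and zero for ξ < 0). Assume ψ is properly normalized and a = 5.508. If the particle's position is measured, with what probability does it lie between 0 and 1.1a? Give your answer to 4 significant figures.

P = ∫_{0}^{1.1a} |ψ(ξ)|² dξ.
The normalization integral ∫|ψ|²dξ over the whole domain equals a^3/4·A², and A² cancels in the ratio.
In terms of u = ξ/a (A² and the length scale cancel between numerator and denominator), P = [∫_{0}^{1.1} u^2·e^(-2·u) du] / [∫_{0}^{∞} u^2·e^(-2·u) du].
An antiderivative of u^2·e^(-2·u) is -(2·u^2 + 2·u + 1)·e^(-2·u)/4; evaluating from 0 to 1.1 gives 1/4 - 281·e^(-11/5)/200, while the full integral is 1/4.
Taking the ratio, P = 0.37729.

P ≈ 0.3773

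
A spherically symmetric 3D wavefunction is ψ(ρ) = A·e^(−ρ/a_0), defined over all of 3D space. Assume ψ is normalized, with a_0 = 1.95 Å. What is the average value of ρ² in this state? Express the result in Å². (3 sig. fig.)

⟨ρ^2⟩ ≈ 11.4 Å^2

The expectation value is the |ψ|²-weighted average of ρ^2: ∫ ρ^2|ψ|² 4πρ² dρ.
With ∫₀^∞ ρ^4 e^(−αρ) dρ = 4!/α^5, evaluating both integrals, ⟨ρ²⟩ = 3·a_0^2.
Putting a_0 = 1.95 gives 11.41.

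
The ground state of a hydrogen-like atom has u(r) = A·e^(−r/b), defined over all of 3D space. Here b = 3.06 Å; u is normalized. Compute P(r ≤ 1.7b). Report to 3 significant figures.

With dV = 4πr²dr, the probability is ∫|u|² dV over r ≤ 1.7b.
A² is fixed by ∫₀^∞ 4πr²|u|² dr = 1, i.e. A² = (π·b^3)^(−1).
In terms of t = r/b (A², 4π and the length scale all cancel between numerator and denominator), P = [∫_{0}^{1.7} t^2·e^(-2·t) dt] / [∫_{0}^{∞} t^2·e^(-2·t) dt].
An antiderivative of t^2·e^(-2·t) is -(2·t^2 + 2·t + 1)·e^(-2·t)/4; evaluating from 0 to 1.7 gives 1/4 - 509·e^(-17/5)/200, while the full integral is 1/4.
Taking the ratio yields P = 0.6603.

P ≈ 0.660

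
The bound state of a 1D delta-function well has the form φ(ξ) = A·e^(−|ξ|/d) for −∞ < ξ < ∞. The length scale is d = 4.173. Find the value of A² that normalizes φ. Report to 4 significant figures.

The normalization condition is ∫|φ|² dξ = 1 from −∞ to ∞.
Using ∫₀^∞ ξⁿ e^(−αξ) dξ = n!/αⁿ⁺¹, carrying out the integral gives A² · d.
Substituting d = 4.173 gives A² = 0.23964, so A = 0.48953.

A^2 ≈ 0.2396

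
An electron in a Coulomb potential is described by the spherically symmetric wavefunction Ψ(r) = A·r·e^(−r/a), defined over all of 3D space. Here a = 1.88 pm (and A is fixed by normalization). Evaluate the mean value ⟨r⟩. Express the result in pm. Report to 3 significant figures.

⟨r⟩ = ∫ r |Ψ|² 4πr² dr over the full domain.
Using ∫₀^∞ rⁿ e^(−αr) dr = n!/αⁿ⁺¹, evaluating both integrals, ⟨r⟩ = 5·a/2.
Putting a = 1.88 gives 4.700.

⟨r⟩ ≈ 4.70 pm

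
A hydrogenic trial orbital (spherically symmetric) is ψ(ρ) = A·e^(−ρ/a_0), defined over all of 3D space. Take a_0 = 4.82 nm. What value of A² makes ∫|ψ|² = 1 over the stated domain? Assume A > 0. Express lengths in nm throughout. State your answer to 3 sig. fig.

A^2 ≈ 0.00284 nm^(-3)

We need A² ∫|f|² 4πρ² dρ = 1, taking the integral from 0 to ∞.
With ψ = A·e^(−ρ/a_0), the integral evaluates to A²·[π·a_0^3].
Setting this equal to 1 gives A² = 1/(π·a_0^3).
Substituting a_0 = 4.82 gives A² = 0.002843, so A = 0.05332.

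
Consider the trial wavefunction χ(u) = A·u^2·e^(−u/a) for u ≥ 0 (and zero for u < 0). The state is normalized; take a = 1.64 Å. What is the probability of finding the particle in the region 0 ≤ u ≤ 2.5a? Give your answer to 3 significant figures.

P ≈ 0.560

The probability is P = ∫ |χ|² du over [0, 2.5a].
Since A² = 1/(3·a^5/4), this is the region integral divided by the full normalization integral.
Let t = u/a; then A² and the length scale cancel, so P = ∫_{0}^{2.5} t^4·e^(-2·t) dt ÷ ∫_{0}^{∞} t^4·e^(-2·t) dt.
An antiderivative of t^4·e^(-2·t) is -(t^4/2 + t^3 + 3·t^2/2 + 3·t/2 + 3/4)·e^(-2·t); evaluating from 0 to 2.5 gives 3/4 - 1569·e^(-5)/32, while the full integral is 3/4.
Taking the ratio, P = 0.5595.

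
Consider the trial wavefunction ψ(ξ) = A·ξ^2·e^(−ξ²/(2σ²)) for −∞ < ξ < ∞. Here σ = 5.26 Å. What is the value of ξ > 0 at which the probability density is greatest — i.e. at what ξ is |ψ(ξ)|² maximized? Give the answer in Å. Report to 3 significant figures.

ξ ≈ 7.44 Å

The maximum of |ψ(ξ)|² occurs where its derivative vanishes.
This gives ξ = √(2)·σ.
With σ = 5.26, the value of ξ > 0 at which the probability density is greatest is 7.439 Å.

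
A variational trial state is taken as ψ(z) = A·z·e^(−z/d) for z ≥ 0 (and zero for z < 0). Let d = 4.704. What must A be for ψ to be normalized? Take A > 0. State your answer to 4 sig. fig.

Require ∫ |ψ|² dz = 1 over the whole domain.
With ψ = A·z·e^(−z/d), the integral evaluates to A²·[d^3/4].
Setting this equal to 1 gives A² = 1/(d^3/4).
Plugging in d = 4.704 yields A = 0.19603.

A ≈ 0.1960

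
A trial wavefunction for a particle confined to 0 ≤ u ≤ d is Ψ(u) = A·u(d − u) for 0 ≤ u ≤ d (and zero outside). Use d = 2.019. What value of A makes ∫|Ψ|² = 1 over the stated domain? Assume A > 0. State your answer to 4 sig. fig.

A ≈ 0.9456

Require ∫ |Ψ|² du = 1 over the whole domain.
With Ψ = A·u(d − u), the integral evaluates to A²·[d^5/30].
So A² = (d^5/30)^(−1).
Substituting d = 2.019 gives A² = 0.89421, so A = 0.94563.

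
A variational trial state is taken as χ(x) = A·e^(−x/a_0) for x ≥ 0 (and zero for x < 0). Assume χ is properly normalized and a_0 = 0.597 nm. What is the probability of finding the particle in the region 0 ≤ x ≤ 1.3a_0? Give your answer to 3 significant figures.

P ≈ 0.926

|χ|² is the probability density, so P = ∫_{0}^{1.3a_0} |χ|² dx.
Since A² = 1/(a_0/2), this is the region integral divided by the full normalization integral.
Substituting u = x/a_0, A² and the length scale cancel in the ratio: P = ∫_{0}^{1.3} e^(-2·u) du / ∫_{0}^{∞} e^(-2·u) du.
With ∫ e^(-2·u) du = -e^(-2·u)/2 + C, the region integral is 1/2 - e^(-13/5)/2 and the full one is 1/2.
Evaluating gives P = 0.9257.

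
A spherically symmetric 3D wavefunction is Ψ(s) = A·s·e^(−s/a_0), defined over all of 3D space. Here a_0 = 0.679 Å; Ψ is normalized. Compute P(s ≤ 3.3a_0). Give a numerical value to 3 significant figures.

P = ∫ |Ψ|² 4πs² ds over s ≤ 3.3a_0.
Normalization gives A² = 1/(3·π·a_0^5).
Substituting u = s/a_0, A², 4π and the length scale all cancel in the ratio: P = ∫_{0}^{3.3} u^4·e^(-2·u) du / ∫_{0}^{∞} u^4·e^(-2·u) du.
With ∫ u^4·e^(-2·u) du = -(u^4/2 + u^3 + 3·u^2/2 + 3·u/2 + 3/4)·e^(-2·u) + C, the region integral is ≈ 0.59047 and the full one is 3/4.
Taking the ratio yields P = 0.7873.

P ≈ 0.787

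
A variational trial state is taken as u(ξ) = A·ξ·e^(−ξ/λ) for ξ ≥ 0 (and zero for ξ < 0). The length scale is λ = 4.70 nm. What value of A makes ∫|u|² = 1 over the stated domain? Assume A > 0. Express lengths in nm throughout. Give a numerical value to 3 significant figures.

The normalization condition is ∫|u|² dξ = 1 from 0 to ∞.
The integral (without the A² prefactor) comes out to λ^3/4.
Hence A² = 1/[λ^3/4].
Plugging in λ = 4.70 yields A = 0.1963.

A ≈ 0.196 nm^(-3/2)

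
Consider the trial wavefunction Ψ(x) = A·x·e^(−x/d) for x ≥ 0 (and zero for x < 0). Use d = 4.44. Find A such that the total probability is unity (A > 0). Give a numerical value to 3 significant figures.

The normalization condition is ∫|Ψ|² dx = 1 from 0 to ∞.
With ∫₀^∞ x^2 e^(−αx) dx = 2!/α^3, carrying out the integral gives A² · d^3/4.
So A² = (d^3/4)^(−1).
With d = 4.44: A² = 0.04570 and A = 0.2138.

A ≈ 0.214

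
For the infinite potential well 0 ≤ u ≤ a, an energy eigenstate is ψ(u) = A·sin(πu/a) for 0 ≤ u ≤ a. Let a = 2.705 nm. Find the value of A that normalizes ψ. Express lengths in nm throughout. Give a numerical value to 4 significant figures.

A ≈ 0.8599 nm^(-1/2)

We need A² ∫|f|² du = 1, taking the integral from 0 to a.
Using sin²θ = (1 − cos 2θ)/2, carrying out the integral gives A² · a/2.
Hence A² = 1/[a/2].
Plugging in a = 2.705 yields A = 0.85987.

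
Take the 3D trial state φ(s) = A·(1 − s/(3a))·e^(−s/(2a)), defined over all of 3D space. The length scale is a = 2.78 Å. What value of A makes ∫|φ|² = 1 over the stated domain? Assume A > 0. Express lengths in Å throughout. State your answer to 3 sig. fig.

The normalization condition is ∫|φ|² 4πs² ds = 1 from 0 to ∞.
In 3D with spherical symmetry the volume element is 4πs² ds.
With ∫₀^∞ s^4 e^(−αs) ds = 4!/α^5, the integral (without the A² prefactor) comes out to 8·π·a^3/3.
So A² = (8·π·a^3/3)^(−1).
Substituting a = 2.78 gives A² = 0.005556, so A = 0.07454.

A ≈ 0.0745 Å^(-3/2)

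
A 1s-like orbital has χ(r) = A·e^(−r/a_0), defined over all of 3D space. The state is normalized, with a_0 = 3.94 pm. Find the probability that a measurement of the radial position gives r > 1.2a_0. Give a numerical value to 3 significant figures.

With dV = 4πr²dr, the probability is ∫|χ|² dV over r > 1.2a_0.
The full normalization integral is A²·[π·a_0^3] = 1, fixing A².
Let u = r/a_0; then A², 4π and the length scale all cancel, so P = ∫_{1.2}^{∞} u^2·e^(-2·u) du ÷ ∫_{0}^{∞} u^2·e^(-2·u) du.
An antiderivative of u^2·e^(-2·u) is -(2·u^2 + 2·u + 1)·e^(-2·u)/4; evaluating from 1.2 to ∞ gives 157·e^(-12/5)/100, while the full integral is 1/4.
The region integral divided by the full integral gives P = 0.5697.

P ≈ 0.570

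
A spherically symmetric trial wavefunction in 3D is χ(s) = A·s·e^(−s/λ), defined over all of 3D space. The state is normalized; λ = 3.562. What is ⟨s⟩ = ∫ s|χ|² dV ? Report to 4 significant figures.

⟨s⟩ ≈ 8.905

By definition ⟨s⟩ = ∫ s |χ(s)|² 4πs² ds.
The ratio of the moment integral to the normalization integral gives ⟨s⟩ = 5·λ/2.
Putting λ = 3.562 gives 8.9050.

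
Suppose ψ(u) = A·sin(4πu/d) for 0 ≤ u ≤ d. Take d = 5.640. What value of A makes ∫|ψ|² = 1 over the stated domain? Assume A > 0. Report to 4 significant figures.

A ≈ 0.5955

We need A² ∫|f|² du = 1, taking the integral from 0 to d.
∫|ψ|² du = A²·(d/2).
Hence A² = 1/[d/2].
Substituting d = 5.640 gives A² = 0.35461, so A = 0.59549.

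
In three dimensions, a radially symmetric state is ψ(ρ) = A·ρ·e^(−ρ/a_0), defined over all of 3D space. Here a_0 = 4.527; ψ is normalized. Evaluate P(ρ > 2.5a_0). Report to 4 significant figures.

P ≈ 0.4405

Integrate the radial probability density 4πρ²|ψ|² over ρ > 2.5a_0.
Normalization gives A² = 1/(3·π·a_0^5).
Substituting u = ρ/a_0, A², 4π and the length scale all cancel in the ratio: P = ∫_{2.5}^{∞} u^4·e^(-2·u) du / ∫_{0}^{∞} u^4·e^(-2·u) du.
With ∫ u^4·e^(-2·u) du = -(u^4/2 + u^3 + 3·u^2/2 + 3·u/2 + 3/4)·e^(-2·u) + C, the region integral is 1569·e^(-5)/32 and the full one is 3/4.
The region integral divided by the full integral gives P = 0.44049.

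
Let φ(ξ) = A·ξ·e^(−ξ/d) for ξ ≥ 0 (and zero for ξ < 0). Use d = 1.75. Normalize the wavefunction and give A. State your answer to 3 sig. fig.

A ≈ 0.864

Normalization requires ∫|φ|² dξ = 1, integrated from 0 to ∞.
With ∫₀^∞ ξ^2 e^(−αξ) dξ = 2!/α^3, carrying out the integral gives A² · d^3/4.
So A² = (d^3/4)^(−1).
Substituting d = 1.75 gives A² = 0.7464, so A = 0.8639.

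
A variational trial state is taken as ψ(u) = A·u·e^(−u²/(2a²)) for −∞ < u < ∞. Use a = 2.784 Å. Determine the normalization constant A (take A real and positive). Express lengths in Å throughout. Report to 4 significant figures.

The normalization condition is ∫|ψ|² du = 1 from −∞ to ∞.
With ∫_{−∞}^{∞} u^(2m) e^(−αu²) du = (2m−1)!!·√π / (2^m α^(m+1/2)), ∫|ψ|² du = A²·(√(π)·a^3/2).
So A² = (√(π)·a^3/2)^(−1).
Plugging in a = 2.784 yields A = 0.22868.

A ≈ 0.2287 Å^(-3/2)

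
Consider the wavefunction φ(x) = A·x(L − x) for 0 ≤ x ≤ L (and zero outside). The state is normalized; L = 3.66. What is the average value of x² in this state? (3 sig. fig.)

⟨x^2⟩ ≈ 3.83

By definition ⟨x²⟩ = ∫ x^2 |φ(x)|² dx.
Expanding the polynomial and integrating term by term, the ratio of the moment integral to the normalization integral gives ⟨x²⟩ = 2·L^2/7.
Putting L = 3.66 gives 3.827.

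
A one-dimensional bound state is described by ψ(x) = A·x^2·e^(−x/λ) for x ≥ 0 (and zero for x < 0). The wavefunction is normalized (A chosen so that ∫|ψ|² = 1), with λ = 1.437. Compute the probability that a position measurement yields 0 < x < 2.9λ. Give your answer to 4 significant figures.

P ≈ 0.6873

P = ∫_{0}^{2.9λ} |ψ(x)|² dx.
With A² fixed by ∫|ψ|² = 1, i.e. A² = (3·λ^5/4)^(−1), substitute and integrate.
In terms of u = x/λ (A² and the length scale cancel between numerator and denominator), P = [∫_{0}^{2.9} u^4·e^(-2·u) du] / [∫_{0}^{∞} u^4·e^(-2·u) du].
Using ∫ u^4·e^(-2·u) du = -(u^4/2 + u^3 + 3·u^2/2 + 3·u/2 + 3/4)·e^(-2·u), the numerator is ≈ 0.515461 and the denominator is 3/4.
Taking the ratio, P = 0.68728.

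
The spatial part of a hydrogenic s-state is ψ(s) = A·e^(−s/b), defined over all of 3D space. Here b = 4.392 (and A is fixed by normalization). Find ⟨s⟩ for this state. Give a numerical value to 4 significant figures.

By definition ⟨s⟩ = ∫ s |ψ(s)|² 4πs² ds.
Since the A² factors cancel between numerator and denominator, ⟨s⟩ = 3·b/2.
With b = 4.392, ⟨s⟩ = 6.5880.

⟨s⟩ ≈ 6.588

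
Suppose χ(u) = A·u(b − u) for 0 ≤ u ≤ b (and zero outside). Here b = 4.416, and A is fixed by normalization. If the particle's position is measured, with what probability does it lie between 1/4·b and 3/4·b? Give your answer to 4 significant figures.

P = ∫_{1/4·b}^{3/4·b} |χ(u)|² du.
With A² fixed by ∫|χ|² = 1, i.e. A² = (b^5/30)^(−1), substitute and integrate.
Substituting t = u/b, A² and the length scale cancel in the ratio: P = ∫_{1/4}^{3/4} t^2·(1 - t)^2 dt / ∫_{0}^{1} t^2·(1 - t)^2 dt.
Using ∫ t^2·(1 - t)^2 dt = t^3·(6·t^2 - 15·t + 10)/30, the numerator is 203/7680 and the denominator is 1/30.
The result is P = 203/256.

P ≈ 0.7930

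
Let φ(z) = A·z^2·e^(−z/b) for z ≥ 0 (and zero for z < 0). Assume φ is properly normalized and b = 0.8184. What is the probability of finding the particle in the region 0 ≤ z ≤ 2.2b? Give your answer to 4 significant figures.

P ≈ 0.4488

P = ∫_{0}^{2.2b} |φ(z)|² dz.
The normalization integral ∫|φ|²dz over the whole domain equals 3·b^5/4·A², and A² cancels in the ratio.
In terms of u = z/b (A² and the length scale cancel between numerator and denominator), P = [∫_{0}^{2.2} u^4·e^(-2·u) du] / [∫_{0}^{∞} u^4·e^(-2·u) du].
An antiderivative of u^4·e^(-2·u) is -(u^4/2 + u^3 + 3·u^2/2 + 3·u/2 + 3/4)·e^(-2·u); evaluating from 0 to 2.2 gives ≈ 0.336612, while the full integral is 3/4.
The result is P = 0.44882.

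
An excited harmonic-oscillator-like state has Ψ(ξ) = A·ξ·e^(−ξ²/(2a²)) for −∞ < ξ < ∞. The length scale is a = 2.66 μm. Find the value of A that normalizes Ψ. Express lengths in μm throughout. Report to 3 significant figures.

A ≈ 0.245 μm^(-3/2)

We need A² ∫|f|² dξ = 1, taking the integral from −∞ to ∞.
∫|Ψ|² dξ = A²·(√(π)·a^3/2).
Hence A² = 1/[√(π)·a^3/2].
With a = 2.66: A² = 0.05995 and A = 0.2449.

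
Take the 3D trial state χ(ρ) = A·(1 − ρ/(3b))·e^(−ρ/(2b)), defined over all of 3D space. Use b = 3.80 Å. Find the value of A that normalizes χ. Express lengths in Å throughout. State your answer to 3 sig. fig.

We need A² ∫|f|² 4πρ² dρ = 1, taking the integral from 0 to ∞.
In 3D with spherical symmetry the volume element is 4πρ² dρ.
Using ∫₀^∞ ρⁿ e^(−αρ) dρ = n!/αⁿ⁺¹, with χ = A·(1 − ρ/(3b))·e^(−ρ/(2b)), the integral evaluates to A²·[8·π·b^3/3].
With b = 3.80: A² = 0.002175 and A = 0.04664.

A ≈ 0.0466 Å^(-3/2)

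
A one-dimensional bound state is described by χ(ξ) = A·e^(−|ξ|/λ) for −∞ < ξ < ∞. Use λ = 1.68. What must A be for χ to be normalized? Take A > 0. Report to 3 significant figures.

The normalization condition is ∫|χ|² dξ = 1 from −∞ to ∞.
Recall ∫₀^∞ ξ^m e^(−ξ/β) dξ = m!·β^(m+1), ∫|χ|² dξ = A²·(λ).
Hence A² = 1/[λ].
Substituting λ = 1.68 gives A² = 0.5952, so A = 0.7715.

A ≈ 0.772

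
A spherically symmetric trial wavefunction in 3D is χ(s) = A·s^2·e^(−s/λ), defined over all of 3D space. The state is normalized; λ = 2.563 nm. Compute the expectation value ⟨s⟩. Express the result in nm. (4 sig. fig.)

⟨s⟩ ≈ 8.971 nm

The expectation value is the |χ|²-weighted average of s: ∫ s|χ|² 4πs² ds.
The ratio of the moment integral to the normalization integral gives ⟨s⟩ = 7·λ/2.
Putting λ = 2.563 gives 8.9705.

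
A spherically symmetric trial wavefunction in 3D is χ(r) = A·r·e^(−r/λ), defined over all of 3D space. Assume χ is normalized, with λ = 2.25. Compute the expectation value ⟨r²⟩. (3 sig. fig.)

⟨r^2⟩ ≈ 38.0

⟨r²⟩ = ∫ r^2 |χ|² 4πr² dr over the full domain.
Using ∫₀^∞ rⁿ e^(−αr) dr = n!/αⁿ⁺¹, the ratio of the moment integral to the normalization integral gives ⟨r²⟩ = 15·λ^2/2.
With λ = 2.25, ⟨r^2⟩ = 37.97.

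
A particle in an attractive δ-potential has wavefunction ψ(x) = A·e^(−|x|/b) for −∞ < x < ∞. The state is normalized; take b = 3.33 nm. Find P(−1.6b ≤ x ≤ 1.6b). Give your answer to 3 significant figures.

P ≈ 0.959

|ψ|² is the probability density, so P = ∫_{−1.6b}^{1.6b} |ψ|² dx.
The normalization integral ∫|ψ|²dx over the whole domain equals b·A², and A² cancels in the ratio.
By symmetry take twice the x ≥ 0 contribution in numerator and denominator; the 2's cancel. Let u = x/b; then A² and the length scale cancel, so P = ∫_{0}^{1.6} e^(-2·u) du ÷ ∫_{0}^{∞} e^(-2·u) du.
Using ∫ e^(-2·u) du = -e^(-2·u)/2, the numerator is 1/2 - e^(-16/5)/2 and the denominator is 1/2.
Taking the ratio, P = 0.9592.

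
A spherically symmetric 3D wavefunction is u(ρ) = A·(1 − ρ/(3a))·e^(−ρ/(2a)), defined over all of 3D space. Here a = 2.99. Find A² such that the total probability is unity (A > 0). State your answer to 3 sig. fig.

A^2 ≈ 0.00447

The normalization condition is ∫|u|² 4πρ² dρ = 1 from 0 to ∞.
In 3D with spherical symmetry the volume element is 4πρ² dρ.
Recall ∫₀^∞ ρ^m e^(−ρ/β) dρ = m!·β^(m+1), with u = A·(1 − ρ/(3a))·e^(−ρ/(2a)), the integral evaluates to A²·[8·π·a^3/3].
Setting this equal to 1 gives A² = 1/(8·π·a^3/3).
Plugging in a = 2.99 yields A = 0.06682.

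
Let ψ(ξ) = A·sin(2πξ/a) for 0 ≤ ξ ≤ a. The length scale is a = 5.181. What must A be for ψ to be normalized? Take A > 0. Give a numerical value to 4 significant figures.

Normalization requires ∫|ψ|² dξ = 1, integrated from 0 to a.
Carrying out the integral gives A² · a/2.
Setting this equal to 1 gives A² = 1/(a/2).
Plugging in a = 5.181 yields A = 0.62131.

A ≈ 0.6213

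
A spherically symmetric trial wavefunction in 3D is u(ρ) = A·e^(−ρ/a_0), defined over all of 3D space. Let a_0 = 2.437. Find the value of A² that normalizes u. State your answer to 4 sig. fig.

A^2 ≈ 0.02199

The normalization condition is ∫|u|² 4πρ² dρ = 1 from 0 to ∞.
Recall ∫₀^∞ ρ^m e^(−ρ/β) dρ = m!·β^(m+1), carrying out the integral gives A² · π·a_0^3.
Plugging in a_0 = 2.437 yields A = 0.14830.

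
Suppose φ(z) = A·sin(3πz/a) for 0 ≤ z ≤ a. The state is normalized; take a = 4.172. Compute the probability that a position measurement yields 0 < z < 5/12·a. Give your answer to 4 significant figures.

P = ∫_{0}^{5/12·a} |φ(z)|² dz.
Since A² = 1/(a/2), this is the region integral divided by the full normalization integral.
Substituting u = z/a, A² and the length scale cancel in the ratio: P = ∫_{0}^{5/12} sin(3·π·u)^2 du / ∫_{0}^{1} sin(3·π·u)^2 du.
Using ∫ sin(3·π·u)^2 du = u/2 - sin(6·π·u)/(12·π), the numerator is 5/24 - 1/(12·π) and the denominator is 1/2.
Evaluating gives P = (-2 + 5·π)/(12·π).

P ≈ 0.3636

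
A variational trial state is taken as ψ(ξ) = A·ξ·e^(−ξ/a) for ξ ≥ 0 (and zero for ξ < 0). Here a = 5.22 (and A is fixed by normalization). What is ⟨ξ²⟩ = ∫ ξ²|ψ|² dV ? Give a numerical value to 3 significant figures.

⟨ξ^2⟩ ≈ 81.7

The expectation value is the |ψ|²-weighted average of ξ^2: ∫ ξ^2|ψ|² dξ.
With ∫₀^∞ ξ^4 e^(−αξ) dξ = 4!/α^5, the ratio of the moment integral to the normalization integral gives ⟨ξ²⟩ = 3·a^2.
With a = 5.22, ⟨ξ^2⟩ = 81.75.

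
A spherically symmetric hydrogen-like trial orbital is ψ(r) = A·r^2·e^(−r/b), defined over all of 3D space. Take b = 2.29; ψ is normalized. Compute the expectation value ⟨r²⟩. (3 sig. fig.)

The expectation value is the |ψ|²-weighted average of r^2: ∫ r^2|ψ|² 4πr² dr.
With ∫₀^∞ r^8 e^(−αr) dr = 8!/α^9, since the A² factors cancel between numerator and denominator, ⟨r²⟩ = 14·b^2.
Putting b = 2.29 gives 73.42.

⟨r^2⟩ ≈ 73.4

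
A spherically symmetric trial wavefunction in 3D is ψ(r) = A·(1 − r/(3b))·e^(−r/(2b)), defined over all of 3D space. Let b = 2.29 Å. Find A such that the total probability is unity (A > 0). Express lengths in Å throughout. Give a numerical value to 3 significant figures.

Normalization requires ∫|ψ|² 4πr² dr = 1, integrated from 0 to ∞.
With ψ = A·(1 − r/(3b))·e^(−r/(2b)), the integral evaluates to A²·[8·π·b^3/3].
So A² = (8·π·b^3/3)^(−1).
Substituting b = 2.29 gives A² = 0.009940, so A = 0.09970.

A ≈ 0.0997 Å^(-3/2)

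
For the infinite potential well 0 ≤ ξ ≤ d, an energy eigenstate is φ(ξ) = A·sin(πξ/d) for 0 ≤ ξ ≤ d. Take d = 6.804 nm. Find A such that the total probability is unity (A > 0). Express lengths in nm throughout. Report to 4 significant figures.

A ≈ 0.5422 nm^(-1/2)

The normalization condition is ∫|φ|² dξ = 1 from 0 to d.
With ∫₀^d sin²(nπξ/d) dξ = d/2, carrying out the integral gives A² · d/2.
Setting this equal to 1 gives A² = 1/(d/2).
With d = 6.804: A² = 0.29394 and A = 0.54217.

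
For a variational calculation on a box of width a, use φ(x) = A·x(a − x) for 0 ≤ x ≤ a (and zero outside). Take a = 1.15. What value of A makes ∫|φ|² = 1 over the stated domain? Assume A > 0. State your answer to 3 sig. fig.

Require ∫ |φ|² dx = 1 over the whole domain.
Expanding the polynomial and integrating term by term, the integral (without the A² prefactor) comes out to a^5/30.
Setting this equal to 1 gives A² = 1/(a^5/30).
Substituting a = 1.15 gives A² = 14.92, so A = 3.862.

A ≈ 3.86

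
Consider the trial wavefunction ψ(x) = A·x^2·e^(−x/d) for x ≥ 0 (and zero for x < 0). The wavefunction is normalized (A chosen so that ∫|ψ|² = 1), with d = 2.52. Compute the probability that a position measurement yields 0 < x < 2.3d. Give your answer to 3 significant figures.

P ≈ 0.487

The probability is P = ∫ |ψ|² dx over [0, 2.3d].
The normalization integral ∫|ψ|²dx over the whole domain equals 3·d^5/4·A², and A² cancels in the ratio.
Substituting u = x/d, A² and the length scale cancel in the ratio: P = ∫_{0}^{2.3} u^4·e^(-2·u) du / ∫_{0}^{∞} u^4·e^(-2·u) du.
Using ∫ u^4·e^(-2·u) du = -(u^4/2 + u^3 + 3·u^2/2 + 3·u/2 + 3/4)·e^(-2·u), the numerator is ≈ 0.36507 and the denominator is 3/4.
Taking the ratio, P = 0.4868.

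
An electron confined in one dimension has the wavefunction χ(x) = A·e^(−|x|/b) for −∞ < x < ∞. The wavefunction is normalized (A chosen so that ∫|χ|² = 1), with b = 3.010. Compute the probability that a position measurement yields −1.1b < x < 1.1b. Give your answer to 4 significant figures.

P ≈ 0.8892

P = ∫_{−1.1b}^{1.1b} |χ(x)|² dx.
The normalization integral ∫|χ|²dx over the whole domain equals b·A², and A² cancels in the ratio.
Both integrals are even about x = 0, so only the x ≥ 0 halves are needed (the factors of 2 cancel). In terms of u = x/b (A² and the length scale cancel between numerator and denominator), P = [∫_{0}^{1.1} e^(-2·u) du] / [∫_{0}^{∞} e^(-2·u) du].
An antiderivative of e^(-2·u) is -e^(-2·u)/2; evaluating from 0 to 1.1 gives 1/2 - e^(-11/5)/2, while the full integral is 1/2.
The result is P = 0.88920.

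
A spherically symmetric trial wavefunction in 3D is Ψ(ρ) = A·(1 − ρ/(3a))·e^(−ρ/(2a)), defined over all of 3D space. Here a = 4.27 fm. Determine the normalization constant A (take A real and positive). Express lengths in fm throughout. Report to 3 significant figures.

A ≈ 0.0392 fm^(-3/2)

We need A² ∫|f|² 4πρ² dρ = 1, taking the integral from 0 to ∞.
∫|Ψ|² 4πρ² dρ = A²·(8·π·a^3/3).
So A² = (8·π·a^3/3)^(−1).
Plugging in a = 4.27 yields A = 0.03916.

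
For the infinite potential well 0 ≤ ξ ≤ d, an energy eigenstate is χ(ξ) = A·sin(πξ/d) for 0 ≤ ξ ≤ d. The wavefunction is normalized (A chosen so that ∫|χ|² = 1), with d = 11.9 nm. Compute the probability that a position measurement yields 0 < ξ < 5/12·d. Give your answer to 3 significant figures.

P ≈ 0.337

P = ∫_{0}^{5/12·d} |χ(ξ)|² dξ.
With A² fixed by ∫|χ|² = 1, i.e. A² = (d/2)^(−1), substitute and integrate.
In terms of u = ξ/d (A² and the length scale cancel between numerator and denominator), P = [∫_{0}^{5/12} sin(π·u)^2 du] / [∫_{0}^{1} sin(π·u)^2 du].
With ∫ sin(π·u)^2 du = u/2 - sin(2·π·u)/(4·π) + C, the region integral is 5/24 - 1/(8·π) and the full one is 1/2.
Taking the ratio, P = (-3 + 5·π)/(12·π).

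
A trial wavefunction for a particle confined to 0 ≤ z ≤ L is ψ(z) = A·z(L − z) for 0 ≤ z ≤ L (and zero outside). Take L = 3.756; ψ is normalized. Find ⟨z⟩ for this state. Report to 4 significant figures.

By definition ⟨z⟩ = ∫ z |ψ(z)|² dz.
Since the A² factors cancel between numerator and denominator, ⟨z⟩ = L/2.
With L = 3.756, ⟨z⟩ = 1.8780.

⟨z⟩ ≈ 1.878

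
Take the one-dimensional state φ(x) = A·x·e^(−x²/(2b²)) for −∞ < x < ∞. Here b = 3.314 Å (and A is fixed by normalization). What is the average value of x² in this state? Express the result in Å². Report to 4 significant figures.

⟨x²⟩ = ∫ x^2 |φ|² dx over the full domain.
With ∫_{−∞}^{∞} x^(2m) e^(−αx²) dx = (2m−1)!!·√π / (2^m α^(m+1/2)), evaluating both integrals, ⟨x²⟩ = 3·b^2/2.
Putting b = 3.314 gives 16.474.

⟨x^2⟩ ≈ 16.47 Å^2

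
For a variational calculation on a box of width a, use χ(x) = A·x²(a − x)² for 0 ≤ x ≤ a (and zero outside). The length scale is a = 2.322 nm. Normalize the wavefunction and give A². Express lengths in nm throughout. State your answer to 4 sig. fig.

Normalization requires ∫|χ|² dx = 1, integrated from 0 to a.
Expanding the polynomial and integrating term by term, carrying out the integral gives A² · a^9/630.
Setting this equal to 1 gives A² = 1/(a^9/630).
With a = 2.322: A² = 0.32106 and A = 0.56662.

A^2 ≈ 0.3211 nm^(-9)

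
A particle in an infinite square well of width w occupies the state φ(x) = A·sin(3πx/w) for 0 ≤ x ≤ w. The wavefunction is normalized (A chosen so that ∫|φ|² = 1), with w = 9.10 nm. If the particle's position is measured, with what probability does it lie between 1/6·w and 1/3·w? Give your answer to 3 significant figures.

P ≈ 0.167

|φ|² is the probability density, so P = ∫_{1/6·w}^{1/3·w} |φ|² dx.
The normalization integral ∫|φ|²dx over the whole domain equals w/2·A², and A² cancels in the ratio.
Substituting u = x/w, A² and the length scale cancel in the ratio: P = ∫_{1/6}^{1/3} sin(3·π·u)^2 du / ∫_{0}^{1} sin(3·π·u)^2 du.
With ∫ sin(3·π·u)^2 du = u/2 - sin(6·π·u)/(12·π) + C, the region integral is 1/12 and the full one is 1/2.
Taking the ratio, P = 1/6.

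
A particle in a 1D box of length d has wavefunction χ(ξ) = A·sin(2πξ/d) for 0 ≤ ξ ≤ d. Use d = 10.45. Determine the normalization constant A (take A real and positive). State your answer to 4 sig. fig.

Normalization requires ∫|χ|² dξ = 1, integrated from 0 to d.
The integral (without the A² prefactor) comes out to d/2.
So A² = (d/2)^(−1).
With d = 10.45: A² = 0.19139 and A = 0.43748.

A ≈ 0.4375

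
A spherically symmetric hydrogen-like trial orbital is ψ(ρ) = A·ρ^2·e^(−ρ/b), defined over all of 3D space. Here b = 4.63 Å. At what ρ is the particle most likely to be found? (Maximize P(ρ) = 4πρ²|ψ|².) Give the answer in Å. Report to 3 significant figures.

ρ ≈ 13.9 Å

Set d/dρ [P(ρ) = 4πρ²|ψ|²] = 0 and solve for ρ > 0.
This gives ρ = 3·b.
With b = 4.63, the most probable radial distance is 13.89 Å.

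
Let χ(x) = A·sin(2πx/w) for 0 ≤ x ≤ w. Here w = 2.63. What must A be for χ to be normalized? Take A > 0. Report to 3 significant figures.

Require ∫ |χ|² dx = 1 over the whole domain.
With ∫₀^w sin²(nπx/w) dx = w/2, ∫|χ|² dx = A²·(w/2).
So A² = (w/2)^(−1).
Plugging in w = 2.63 yields A = 0.8720.

A ≈ 0.872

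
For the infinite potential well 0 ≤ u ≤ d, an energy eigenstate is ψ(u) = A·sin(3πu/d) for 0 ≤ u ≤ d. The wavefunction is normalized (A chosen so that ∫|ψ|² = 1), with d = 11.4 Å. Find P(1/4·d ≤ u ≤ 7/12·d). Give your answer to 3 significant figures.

P = ∫_{1/4·d}^{7/12·d} |ψ(u)|² du.
Since A² = 1/(d/2), this is the region integral divided by the full normalization integral.
Let t = u/d; then A² and the length scale cancel, so P = ∫_{1/4}^{7/12} sin(3·π·t)^2 dt ÷ ∫_{0}^{1} sin(3·π·t)^2 dt.
With ∫ sin(3·π·t)^2 dt = t/2 - sin(6·π·t)/(12·π) + C, the region integral is 1/6 and the full one is 1/2.
Evaluating gives P = 1/3.

P ≈ 0.333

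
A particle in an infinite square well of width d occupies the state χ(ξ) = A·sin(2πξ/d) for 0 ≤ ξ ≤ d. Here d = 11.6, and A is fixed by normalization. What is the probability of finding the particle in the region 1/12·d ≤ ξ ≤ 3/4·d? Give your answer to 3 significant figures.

P ≈ 0.736

P = ∫_{1/12·d}^{3/4·d} |χ(ξ)|² dξ.
The normalization integral ∫|χ|²dξ over the whole domain equals d/2·A², and A² cancels in the ratio.
Substituting u = ξ/d, A² and the length scale cancel in the ratio: P = ∫_{1/12}^{3/4} sin(2·π·u)^2 du / ∫_{0}^{1} sin(2·π·u)^2 du.
With ∫ sin(2·π·u)^2 du = u/2 - sin(4·π·u)/(8·π) + C, the region integral is √(3)/(16·π) + 1/3 and the full one is 1/2.
Taking the ratio, P = √(3)/(8·π) + 2/3.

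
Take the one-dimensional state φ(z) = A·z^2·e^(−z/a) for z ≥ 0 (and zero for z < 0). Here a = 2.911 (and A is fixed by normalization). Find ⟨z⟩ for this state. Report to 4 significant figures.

⟨z⟩ ≈ 7.278

The expectation value is the |φ|²-weighted average of z: ∫ z|φ|² dz.
Using ∫₀^∞ zⁿ e^(−αz) dz = n!/αⁿ⁺¹, since the A² factors cancel between numerator and denominator, ⟨z⟩ = 5·a/2.
With a = 2.911, ⟨z⟩ = 7.2775.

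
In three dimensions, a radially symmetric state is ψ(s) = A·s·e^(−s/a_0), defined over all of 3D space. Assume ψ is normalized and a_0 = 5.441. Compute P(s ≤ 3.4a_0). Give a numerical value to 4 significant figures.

P = ∫ |ψ|² 4πs² ds over s ≤ 3.4a_0.
A² is fixed by ∫₀^∞ 4πs²|ψ|² ds = 1, i.e. A² = (3·π·a_0^5)^(−1).
Substituting u = s/a_0, A², 4π and the length scale all cancel in the ratio: P = ∫_{0}^{3.4} u^4·e^(-2·u) du / ∫_{0}^{∞} u^4·e^(-2·u) du.
Using ∫ u^4·e^(-2·u) du = -(u^4/2 + u^3 + 3·u^2/2 + 3·u/2 + 3/4)·e^(-2·u), the numerator is ≈ 0.605977 and the denominator is 3/4.
Taking the ratio yields P = 0.80797.

P ≈ 0.8080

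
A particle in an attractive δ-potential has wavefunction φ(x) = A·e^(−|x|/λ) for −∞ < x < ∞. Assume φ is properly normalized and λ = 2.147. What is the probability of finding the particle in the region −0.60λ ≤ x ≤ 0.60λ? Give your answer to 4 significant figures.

The probability is P = ∫ |φ|² dx over [−0.60λ, 0.60λ].
Since A² = 1/(λ), this is the region integral divided by the full normalization integral.
By symmetry take twice the x ≥ 0 contribution in numerator and denominator; the 2's cancel. Let u = x/λ; then A² and the length scale cancel, so P = ∫_{0}^{0.60} e^(-2·u) du ÷ ∫_{0}^{∞} e^(-2·u) du.
With ∫ e^(-2·u) du = -e^(-2·u)/2 + C, the region integral is 1/2 - e^(-6/5)/2 and the full one is 1/2.
This works out to P = 0.69881.

P ≈ 0.6988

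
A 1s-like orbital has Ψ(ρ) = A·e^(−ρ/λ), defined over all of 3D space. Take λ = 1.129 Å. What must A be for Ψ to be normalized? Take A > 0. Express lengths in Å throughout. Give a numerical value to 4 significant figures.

A ≈ 0.4703 Å^(-3/2)

The normalization condition is ∫|Ψ|² 4πρ² dρ = 1 from 0 to ∞.
Using ∫₀^∞ ρⁿ e^(−αρ) dρ = n!/αⁿ⁺¹, carrying out the integral gives A² · π·λ^3.
Hence A² = 1/[π·λ^3].
Substituting λ = 1.129 gives A² = 0.22119, so A = 0.47031.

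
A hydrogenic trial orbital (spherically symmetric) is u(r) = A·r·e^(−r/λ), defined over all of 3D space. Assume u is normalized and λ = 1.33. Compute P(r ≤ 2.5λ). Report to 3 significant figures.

P ≈ 0.560

P = ∫ |u|² 4πr² dr over r ≤ 2.5λ.
Normalization gives A² = 1/(3·π·λ^5).
In terms of t = r/λ (A², 4π and the length scale all cancel between numerator and denominator), P = [∫_{0}^{2.5} t^4·e^(-2·t) dt] / [∫_{0}^{∞} t^4·e^(-2·t) dt].
With ∫ t^4·e^(-2·t) dt = -(t^4/2 + t^3 + 3·t^2/2 + 3·t/2 + 3/4)·e^(-2·t) + C, the region integral is 3/4 - 1569·e^(-5)/32 and the full one is 3/4.
This evaluates to P = 0.5595.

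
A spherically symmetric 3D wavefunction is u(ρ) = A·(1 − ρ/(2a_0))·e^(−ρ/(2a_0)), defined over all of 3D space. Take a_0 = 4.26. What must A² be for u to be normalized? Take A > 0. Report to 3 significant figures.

A^2 ≈ 0.000515

Require ∫ |u|² 4πρ² dρ = 1 over the whole domain.
The angular integral contributes 4π, leaving ∫₀^∞ ρ²|u|² dρ.
With ∫₀^∞ ρ^4 e^(−αρ) dρ = 4!/α^5, ∫|u|² 4πρ² dρ = A²·(8·π·a_0^3).
With a_0 = 4.26: A² = 0.0005147 and A = 0.02269.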